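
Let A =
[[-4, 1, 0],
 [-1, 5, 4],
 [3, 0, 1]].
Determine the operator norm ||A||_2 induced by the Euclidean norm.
||A||_2 ≈ 6.7191 (= sqrt(largest eigenvalue of A^T A))

||A||_2 = sigma_max(A) = sqrt(lambda_max(A^T A)). Form the symmetric matrix M = A^T A =
[[26, -9, -1],
 [-9, 26, 20],
 [-1, 20, 17]].
Its characteristic polynomial (trace, sum of principal 2x2 minors, determinant of M give the coefficients) is
  p(λ) = det(λ I - M) = λ^3 - 69λ^2 + 1078λ - 49.
No integer candidate from the rational root theorem (±divisors of 49) is a root, so the roots are irrational. The cubic discriminant is Δ = 522928049 > 0, so there are three distinct real roots. p(0) = -49 and p(1) = 961 have opposite signs, so a root lies in (0, 1); Newton's method refines it to λ ≈ 0.0456. p(23) = 411 and p(24) = -97 have opposite signs, so a root lies in (23, 24); Newton's method refines it to λ ≈ 23.8085. p(45) = -139 and p(46) = 871 have opposite signs, so a root lies in (45, 46); Newton's method refines it to λ ≈ 45.1459. Check (Vieta): the three roots sum to 69, matching tr M = 69.
So the eigenvalues of A^T A are ≈ 0.0456, 23.8085, 45.1459 (all ≥ 0, as they must be for A^T A). The largest is λ_max ≈ 45.1459, hence ||A||_2 = sqrt(λ_max) ≈ 6.7191.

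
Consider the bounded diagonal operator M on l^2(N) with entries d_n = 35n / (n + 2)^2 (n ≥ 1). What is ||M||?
||M|| = 35/8 (attained at n = 2)

For M diagonal, ||M|| = sup_n |d_n|. Treat f(x) = 35x / (x + 2)^2 for real x > 0. By the quotient rule, f'(x) = 35(2 - x)/(x + 2)^3, which is positive for x < 2 and negative for x > 2. So f has a unique maximum at x = 2, and since 2 is a positive integer, the supremum over n ≥ 1 is attained at n = 2: d_2 = 35·2/(2 + 2)^2 = 35·2/16 = 35/8. Hence ||M|| = 35/8.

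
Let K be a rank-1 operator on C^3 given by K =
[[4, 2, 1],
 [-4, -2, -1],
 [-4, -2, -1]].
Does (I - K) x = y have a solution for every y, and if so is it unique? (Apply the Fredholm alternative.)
(I - K) is singular (det(I - K) = 0, i.e. 1 ∈ sigma(K)). (I - K) x = y is solvable iff y ⊥ ker((I - K)^*) = span{(4, 2, 1)}, i.e. iff 4y_1 + 2y_2 + y_3 = 0. When solvable, the solutions are x = y + c·(1, -1, -1), c arbitrary (ker(I - K) = span{(1, -1, -1)}, dimension 1).

K has rank 1, so it is an outer product K = u v^T: every row of K is a multiple of one row vector. Reading off the entries, u = (1, -1, -1) and v = (4, 2, 1) (row i of K equals u_i·v^T). A rank-one matrix u v^T satisfies K u = u (v·u) and kills the (2)-dimensional subspace v^⊥, so its characteristic polynomial is lambda^2 (lambda - v·u) with v·u = tr K = 1. Hence the eigenvalues of I - K are 1 (multiplicity 2) and 1 - (1) = 0, so det(I - K) = 0. (Direct check: I - K =
[[-3, -2, -1],
 [4, 3, 1],
 [4, 2, 2]]
has determinant 0.) So 1 is an eigenvalue of K and (I - K) is not invertible. The finite-dimensional Fredholm alternative says: either (I - K) is invertible, or ker(I - K) ≠ {0} and then range(I - K) = ker((I - K)^*)^⊥, with dim ker(I - K) = dim ker((I - K)^*). We are in the second case, so we need both kernels. Kernel of I - K: (I - K) u = u - u (v·u) = u - u = 0, so ker(I - K) = span{u} = span{(1, -1, -1)} (it is exactly 1-dimensional because rank(I - K) = 2). Kernel of the adjoint: K is real, so (I - K)^* = I - K^T = I - v u^T, and (I - v u^T) v = v - v (u·v) = 0; hence ker((I - K)^*) = span{v} = span{(4, 2, 1)}. Therefore (I - K) x = y is solvable iff <y, v> = 0, i.e. iff 4y_1 + 2y_2 + y_3 = 0. When this holds, K y = u (v·y) = 0, so (I - K) y = y and x = y is a particular solution; the full solution set is the line x = y + c·u = y + c·(1, -1, -1), c ∈ C.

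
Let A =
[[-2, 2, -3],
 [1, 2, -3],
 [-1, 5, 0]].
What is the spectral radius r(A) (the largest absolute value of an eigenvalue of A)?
r(A) = sqrt(15) ≈ 3.873

The eigenvalues of A are the roots of its characteristic polynomial. With M = A (coefficients from the trace, the sum of principal 2x2 minors, and det A):
  p(λ) = det(λ I - M) = λ^3 + 6λ + 45.
By the rational root theorem any rational root is an integer divisor of 45. Testing λ = -3: p(-3) = -27 + 0 - 18 + 45 = 0, so λ = -3 is a root. Dividing out (λ + 3) leaves p(λ) = (λ + 3)(λ^2 - 3λ + 15). For λ^2 - 3λ + 15 the discriminant is -51. It is negative, so the roots are the complex-conjugate pair λ = 3/2 ± (sqrt(51)/2) i ≈ 1.5 ± 3.5707i. For a conjugate pair the product of the roots equals the constant term, so |λ|^2 = 15 and |λ| = sqrt(15) ≈ 3.873.
Thus the eigenvalues (to 4 decimals) are 1.5 ± 3.5707i (modulus 3.873); -3 (modulus 3). The spectral radius is the largest modulus: r(A) = sqrt(15) ≈ 3.873. (Cross-check: r(A) ≤ ||A||_2 ≈ 6.4249; equality holds whenever A is normal, though it can also hold for some non-normal A.)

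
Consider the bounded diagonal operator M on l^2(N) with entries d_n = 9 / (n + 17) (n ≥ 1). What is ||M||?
||M|| = 1/2 (attained at n = 1)

For M diagonal, ||M|| = sup_n |d_n| = sup_n 9/(n + 17). This is positive and strictly decreasing in n, so the supremum is attained at n = 1: d_1 = 9/(1 + 17) = 1/2. Hence ||M|| = 1/2.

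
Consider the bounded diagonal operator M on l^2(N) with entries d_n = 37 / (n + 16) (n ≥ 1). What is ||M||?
||M|| = 37/17 (attained at n = 1)

For M diagonal, ||M|| = sup_n |d_n| = sup_n 37/(n + 16). This is positive and strictly decreasing in n, so the supremum is attained at n = 1: d_1 = 37/(1 + 16) = 37/17. Hence ||M|| = 37/17.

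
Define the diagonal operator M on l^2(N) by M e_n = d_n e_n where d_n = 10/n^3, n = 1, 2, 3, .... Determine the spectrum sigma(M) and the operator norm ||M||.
sigma(M) = {10/n^3 : n ≥ 1} ∪ {0}; ||M|| = 10

A bounded diagonal operator on l^2 with diagonal entries d_n has spectrum equal to the closure of {d_n : n ≥ 1}: every d_n is an eigenvalue (with eigenvector e_n), so {d_n} ⊂ sigma(M); the spectrum is closed, so its closure is too; and for lambda not in the closure, (M - lambda I) has bounded inverse (the diagonal entries 1/(d_n - lambda) are bounded). For our sequence d_n = 10/n^3, n = 1, 2, 3, ...:
  - {d_n} = {10/n^3 : n ≥ 1}; the only limit point is 0
  - closure = {10/n^3 : n ≥ 1} ∪ {0}
For the norm: a diagonal operator has ||M|| = sup_n |d_n|. Here d_n = 10/n^3 is positive and decreasing, so sup_n |d_n| = d_1 = 10. So ||M|| = 10.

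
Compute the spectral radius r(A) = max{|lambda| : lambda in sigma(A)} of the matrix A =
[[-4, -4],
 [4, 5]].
r(A) = (1 + sqrt(17))/2 ≈ 2.5616

The eigenvalues of A are the roots of its characteristic polynomial. With M = A (coefficients from the trace and determinant):
  p(λ) = det(λ I - M) = λ^2 - λ - 4.
For λ^2 - λ - 4 the discriminant is 17. It is nonnegative but not a perfect square, so the roots are real and irrational: λ = (1 ± sqrt(17))/2 ≈ 2.5616, -1.5616.
Thus the eigenvalues (to 4 decimals) are 2.5616 (modulus 2.5616); -1.5616 (modulus 1.5616). The spectral radius is the largest modulus: r(A) = (1 + sqrt(17))/2 ≈ 2.5616. (Cross-check: r(A) ≤ ||A||_2 ≈ 8.5311; equality holds whenever A is normal, though it can also hold for some non-normal A.)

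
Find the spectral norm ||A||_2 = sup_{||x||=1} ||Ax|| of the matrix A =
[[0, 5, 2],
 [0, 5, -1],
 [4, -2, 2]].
||A||_2 ≈ 7.4581 (= sqrt(largest eigenvalue of A^T A))

||A||_2 = sigma_max(A) = sqrt(lambda_max(A^T A)). Form the symmetric matrix M = A^T A =
[[16, -8, 8],
 [-8, 54, 1],
 [8, 1, 9]].
Its characteristic polynomial (trace, sum of principal 2x2 minors, determinant of M give the coefficients) is
  p(λ) = det(λ I - M) = λ^3 - 79λ^2 + 1365λ - 3600.
No integer candidate from the rational root theorem (±divisors of 3600) is a root, so the roots are irrational. The cubic discriminant is Δ = 993205125 > 0, so there are three distinct real roots. p(3) = -189 and p(4) = 660 have opposite signs, so a root lies in (3, 4); Newton's method refines it to λ ≈ 3.2092. p(20) = 100 and p(21) = -513 have opposite signs, so a root lies in (20, 21); Newton's method refines it to λ ≈ 20.1672. p(55) = -1125 and p(56) = 712 have opposite signs, so a root lies in (55, 56); Newton's method refines it to λ ≈ 55.6236. Check (Vieta): the three roots sum to 79, matching tr M = 79.
So the eigenvalues of A^T A are ≈ 3.2092, 20.1672, 55.6236 (all ≥ 0, as they must be for A^T A). The largest is λ_max ≈ 55.6236, hence ||A||_2 = sqrt(λ_max) ≈ 7.4581.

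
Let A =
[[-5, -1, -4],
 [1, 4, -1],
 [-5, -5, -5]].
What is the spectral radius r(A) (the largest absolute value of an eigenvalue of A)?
r(A) ≈ 9.4968

The eigenvalues of A are the roots of its characteristic polynomial. With M = A (coefficients from the trace, the sum of principal 2x2 minors, and det A):
  p(λ) = det(λ I - M) = λ^3 + 6λ^2 - 39λ - 55.
No integer candidate from the rational root theorem (±divisors of 55) is a root, so the roots are irrational. The cubic discriminant is Δ = 489537 > 0, so there are three distinct real roots. p(-10) = -65 and p(-9) = 53 have opposite signs, so a root lies in (-10, -9); Newton's method refines it to λ ≈ -9.4968. p(-2) = 39 and p(-1) = -11 have opposite signs, so a root lies in (-2, -1); Newton's method refines it to λ ≈ -1.2262. p(4) = -51 and p(5) = 25 have opposite signs, so a root lies in (4, 5); Newton's method refines it to λ ≈ 4.723. Check (Vieta): the three roots sum to -6, matching tr M = -6.
Thus the eigenvalues (to 4 decimals) are -9.4968 (modulus 9.4968); -1.2262 (modulus 1.2262); 4.723 (modulus 4.723). The spectral radius is the largest modulus: r(A) ≈ 9.4968. (Cross-check: r(A) ≤ ||A||_2 ≈ 10.7215; equality holds whenever A is normal, though it can also hold for some non-normal A.)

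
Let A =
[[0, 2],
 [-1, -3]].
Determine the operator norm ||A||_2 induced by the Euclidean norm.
||A||_2 = sqrt((14 + sqrt(180))/2) ≈ 3.7025 (= sqrt(largest eigenvalue of A^T A))

||A||_2 = sigma_max(A) = sqrt(lambda_max(A^T A)). Form the symmetric matrix M = A^T A =
[[1, 3],
 [3, 13]].
Its characteristic polynomial (trace, determinant of M give the coefficients) is
  p(λ) = det(λ I - M) = λ^2 - 14λ + 4.
For λ^2 - 14λ + 4 the discriminant is 180. It is nonnegative but not a perfect square, so the roots are real and irrational: λ = (14 ± sqrt(180))/2 ≈ 13.7082, 0.2918.
So the eigenvalues of A^T A are ≈ 0.2918, 13.7082 (all ≥ 0, as they must be for A^T A). The largest is λ_max = (14 + sqrt(180))/2 ≈ 13.7082, hence ||A||_2 = sqrt(λ_max) = sqrt((14 + sqrt(180))/2) ≈ 3.7025.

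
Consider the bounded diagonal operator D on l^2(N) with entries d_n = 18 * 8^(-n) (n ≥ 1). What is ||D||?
||D|| = 9/4 (attained at n = 1)

For D diagonal, ||D|| = sup_n |d_n|. The sequence d_n = 18 * 8^(-n) is positive and strictly decreasing (ratio 8^(-1) < 1), so the supremum is d_1 = 18/8 = 9/4. Hence ||D|| = 9/4.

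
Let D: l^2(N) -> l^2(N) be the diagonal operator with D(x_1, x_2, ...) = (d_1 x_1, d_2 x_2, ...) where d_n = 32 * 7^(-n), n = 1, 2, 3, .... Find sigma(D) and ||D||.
sigma(D) = {32 * 7^(-n) : n ≥ 1} ∪ {0}; ||D|| = 32/7

A bounded diagonal operator on l^2 with diagonal entries d_n has spectrum equal to the closure of {d_n : n ≥ 1}: every d_n is an eigenvalue (with eigenvector e_n), so {d_n} ⊂ sigma(D); the spectrum is closed, so its closure is too; and for lambda not in the closure, (D - lambda I) has bounded inverse (the diagonal entries 1/(d_n - lambda) are bounded). For our sequence d_n = 32 * 7^(-n), n = 1, 2, 3, ...:
  - {d_n} = {32 * 7^(-n) : n ≥ 1}; the only limit point is 0
  - closure = {32 * 7^(-n) : n ≥ 1} ∪ {0}
For the norm: a diagonal operator has ||D|| = sup_n |d_n|. Here d_n = 32 * 7^(-n) is positive and decreasing, so sup_n |d_n| = d_1 = 32/7. So ||D|| = 32/7.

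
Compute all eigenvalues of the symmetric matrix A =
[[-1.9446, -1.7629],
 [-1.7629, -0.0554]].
sigma(A) ≈ {-3, 1}

A is real symmetric, so its spectrum consists of real eigenvalues. Expanding the characteristic polynomial of the displayed matrix gives
  det(λ I - A) = p(λ) = λ^2 + (2)λ + (-3).
Solving p(λ) = 0 yields eigenvalues ≈ -3, 1. (A is shown rounded to 4 decimals, so these recover the underlying integer eigenvalues to within that precision.)
Verification: the trace of A = -2 equals the sum of eigenvalues -2, and det(A) ≈ -3.0001 matches the eigenvalue product -3.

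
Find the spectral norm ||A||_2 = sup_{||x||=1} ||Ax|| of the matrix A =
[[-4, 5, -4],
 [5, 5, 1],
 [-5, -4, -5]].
||A||_2 ≈ 10.6276 (= sqrt(largest eigenvalue of A^T A))

||A||_2 = sigma_max(A) = sqrt(lambda_max(A^T A)). Form the symmetric matrix M = A^T A =
[[66, 25, 46],
 [25, 66, 5],
 [46, 5, 42]].
Its characteristic polynomial (trace, sum of principal 2x2 minors, determinant of M give the coefficients) is
  p(λ) = det(λ I - M) = λ^3 - 174λ^2 + 7134λ - 26896.
No integer candidate from the rational root theorem (±divisors of 26896) is a root, so the roots are irrational. The cubic discriminant is Δ = 103224561840 > 0, so there are three distinct real roots. p(4) = -1080 and p(5) = 4549 have opposite signs, so a root lies in (4, 5); Newton's method refines it to λ ≈ 4.1875. p(56) = 2560 and p(57) = -391 have opposite signs, so a root lies in (56, 57); Newton's method refines it to λ ≈ 56.8677. p(112) = -5616 and p(113) = 337 have opposite signs, so a root lies in (112, 113); Newton's method refines it to λ ≈ 112.9448. Check (Vieta): the three roots sum to 174, matching tr M = 174.
So the eigenvalues of A^T A are ≈ 4.1875, 56.8677, 112.9448 (all ≥ 0, as they must be for A^T A). The largest is λ_max ≈ 112.9448, hence ||A||_2 = sqrt(λ_max) ≈ 10.6276.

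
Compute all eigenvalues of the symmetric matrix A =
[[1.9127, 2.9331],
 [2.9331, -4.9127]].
sigma(A) ≈ {-6, 3}

A is real symmetric, so its spectrum consists of real eigenvalues. Expanding the characteristic polynomial of the displayed matrix gives
  det(λ I - A) = p(λ) = λ^2 + (3)λ + (-18).
Solving p(λ) = 0 yields eigenvalues ≈ -6, 3. (A is shown rounded to 4 decimals, so these recover the underlying integer eigenvalues to within that precision.)
Verification: the trace of A = -3 equals the sum of eigenvalues -3, and det(A) ≈ -17.9996 matches the eigenvalue product -18.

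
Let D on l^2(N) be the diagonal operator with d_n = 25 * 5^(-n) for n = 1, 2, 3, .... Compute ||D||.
||D|| = 5 (attained at n = 1)

For D diagonal, ||D|| = sup_n |d_n|. The sequence d_n = 25 * 5^(-n) is positive and strictly decreasing (ratio 5^(-1) < 1), so the supremum is d_1 = 25/5 = 5. Hence ||D|| = 5.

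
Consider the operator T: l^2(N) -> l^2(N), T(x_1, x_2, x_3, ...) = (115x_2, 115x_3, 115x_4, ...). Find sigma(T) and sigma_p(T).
sigma(T) = closed disk {z in C : |z| ≤ 115}; sigma_p(T) = open disk {z in C : |z| < 115}

Note T = 115·V where V is the unit left shift (V x)_k = x_{k+1}; so sigma(T) = 115·sigma(V) and ||T|| = 115||V||. ||T x||^2 = 13225sum_{k≥2} |x_k|^2 ≤ 13225||x||^2, with equality on {x : x_1 = 0}, so ||T|| = 115. For any lambda with |lambda| < 115, set r = lambda/115 (|r| < 1); the vector x = (1, r, r^2, ...) is in l^2 and satisfies T x = 115(r, r^2, ...) = lambda x, so lambda is an eigenvalue. On the boundary |lambda| = 115 the geometric series diverges, so no l^2 eigenvector exists, but these lambda lie in the approximate point spectrum. Hence sigma(T) is the closed disk of radius 115 and sigma_p(T) is the open disk.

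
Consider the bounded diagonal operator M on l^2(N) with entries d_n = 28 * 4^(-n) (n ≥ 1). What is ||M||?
||M|| = 7 (attained at n = 1)

For M diagonal, ||M|| = sup_n |d_n|. The sequence d_n = 28 * 4^(-n) is positive and strictly decreasing (ratio 4^(-1) < 1), so the supremum is d_1 = 28/4 = 7. Hence ||M|| = 7.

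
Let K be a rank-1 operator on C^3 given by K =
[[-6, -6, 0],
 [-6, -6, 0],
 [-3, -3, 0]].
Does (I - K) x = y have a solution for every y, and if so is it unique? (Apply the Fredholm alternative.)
(I - K) is invertible (det(I - K) = 13 ≠ 0), so for every y in C^3 the equation (I - K) x = y has a unique solution.

K has rank 1, so it is an outer product K = u v^T: every row of K is a multiple of one row vector. Reading off the entries, u = (-2, -2, -1) and v = (3, 3, 0) (row i of K equals u_i·v^T). A rank-one matrix u v^T satisfies K u = u (v·u) and kills the (2)-dimensional subspace v^⊥, so its characteristic polynomial is lambda^2 (lambda - v·u) with v·u = tr K = -12. Hence the eigenvalues of I - K are 1 (multiplicity 2) and 1 - (-12) = 13, so det(I - K) = 13. (Direct check: I - K =
[[7, 6, 0],
 [6, 7, 0],
 [3, 3, 1]]
has determinant 13.) The finite-dimensional Fredholm alternative says: either (I - K) is invertible, or ker(I - K) ≠ {0} and then range(I - K) = ker((I - K)^*)^⊥, with dim ker(I - K) = dim ker((I - K)^*). Since det(I - K) ≠ 0, 1 is not an eigenvalue of K and ker(I - K) = {0}, so we are in the first case: for every y there is a unique x = (I - K)^(-1) y. Explicitly, by the Sherman–Morrison formula, (I - u v^T)^(-1) = I + u v^T/(1 - v·u), i.e. (I - K)^(-1) = I + K/(13).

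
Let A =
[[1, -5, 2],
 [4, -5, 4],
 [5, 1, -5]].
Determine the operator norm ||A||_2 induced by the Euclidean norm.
||A||_2 ≈ 9.2574 (= sqrt(largest eigenvalue of A^T A))

||A||_2 = sigma_max(A) = sqrt(lambda_max(A^T A)). Form the symmetric matrix M = A^T A =
[[42, -20, -7],
 [-20, 51, -35],
 [-7, -35, 45]].
Its characteristic polynomial (trace, sum of principal 2x2 minors, determinant of M give the coefficients) is
  p(λ) = det(λ I - M) = λ^3 - 138λ^2 + 4653λ - 14641.
No integer candidate from the rational root theorem (±divisors of 14641) is a root, so the roots are irrational. The cubic discriminant is Δ = 18876317625 > 0, so there are three distinct real roots. p(3) = -1897 and p(4) = 1827 have opposite signs, so a root lies in (3, 4); Newton's method refines it to λ ≈ 3.5008. p(48) = 1343 and p(49) = -333 have opposite signs, so a root lies in (48, 49); Newton's method refines it to λ ≈ 48.8006. p(85) = -2061 and p(86) = 925 have opposite signs, so a root lies in (85, 86); Newton's method refines it to λ ≈ 85.6986. Check (Vieta): the three roots sum to 138, matching tr M = 138.
So the eigenvalues of A^T A are ≈ 3.5008, 48.8006, 85.6986 (all ≥ 0, as they must be for A^T A). The largest is λ_max ≈ 85.6986, hence ||A||_2 = sqrt(λ_max) ≈ 9.2574.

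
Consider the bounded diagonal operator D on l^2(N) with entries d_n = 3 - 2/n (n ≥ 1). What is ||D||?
||D|| = 3

For a diagonal operator on l^2 with entries d_n, ||D|| = sup_n |d_n|. Here d_1 = 1, d_2 = 2, ..., and d_n = 3 - 2/n increases monotonically toward 3. All terms lie in [1, 3), so |d_n| = d_n and the supremum is the limit 3, which is not attained by any individual d_n. Hence ||D|| = 3.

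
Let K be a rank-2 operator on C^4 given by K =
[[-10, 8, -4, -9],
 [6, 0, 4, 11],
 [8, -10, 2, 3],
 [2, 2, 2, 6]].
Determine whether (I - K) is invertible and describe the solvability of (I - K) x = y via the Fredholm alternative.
(I - K) is invertible (det(I - K) = -51 ≠ 0), so for every y in C^4 the equation (I - K) x = y has a unique solution.

K has rank 2 and factors as K = U V^T = u1 v1^T + u2 v2^T with u1 = (1, -3, 1, -2), v1 = (-1, -1, -1, -3), u2 = (3, -1, -3, 0), v2 = (-3, 3, -1, -2) (multiplying out reproduces the displayed K). The nonzero eigenvalues of U V^T coincide with those of the 2 x 2 matrix G = V^T U = [[v1·u1, v1·u2], [v2·u1, v2·u2]] = [[7, 1], [-9, -9]], and by the Sylvester determinant identity det(I_4 - U V^T) = det(I_2 - V^T U) = det([[-6, -1], [9, 10]]) = (-6)(10) - (-1)(9) = -51. (Direct check: I - K =
[[11, -8, 4, 9],
 [-6, 1, -4, -11],
 [-8, 10, -1, -3],
 [-2, -2, -2, -5]]
has determinant -51.) The finite-dimensional Fredholm alternative says: either (I - K) is invertible, or ker(I - K) ≠ {0} and then range(I - K) = ker((I - K)^*)^⊥, with dim ker(I - K) = dim ker((I - K)^*). Since det(I - K) ≠ 0, 1 is not an eigenvalue of K and ker(I - K) = {0}, so we are in the first case: for every y there is a unique x = (I - K)^(-1) y. (Explicitly, by the Woodbury identity, (I - U V^T)^(-1) = I + U (I_2 - G)^(-1) V^T.)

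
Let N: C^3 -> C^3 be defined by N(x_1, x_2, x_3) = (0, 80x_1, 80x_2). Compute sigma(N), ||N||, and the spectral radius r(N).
sigma(N) = {0}; ||N|| = 80; r(N) = 0. (N is nilpotent with N^3 = 0.)

On C^3, N is a strictly lower-triangular matrix with 80 on the subdiagonal and zeros elsewhere, so its characteristic polynomial is lambda^3 and every eigenvalue is 0: sigma(N) = {0}. For the operator norm, N e_i = 80e_{i+1} for i = 1, ..., 2 and N e_3 = 0, so the singular values of N are 80 (with multiplicity 2) and 0; hence ||N|| = 80. The spectral radius r(N) = max|lambda| = 0. Note ||N|| > r(N) — characteristic of non-normal nilpotent operators. Indeed N^3 = 0.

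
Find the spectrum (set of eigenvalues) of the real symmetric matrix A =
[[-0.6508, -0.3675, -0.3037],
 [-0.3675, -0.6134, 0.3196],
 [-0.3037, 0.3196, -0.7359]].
sigma(A) ≈ {-1, 0} (-1 with multiplicity 2)

A is real symmetric, so its spectrum consists of real eigenvalues. Expanding the characteristic polynomial of the displayed matrix gives
  det(λ I - A) = p(λ) = λ^3 + (2)λ^2 + (1)λ + (0).
Solving p(λ) = 0 yields eigenvalues ≈ -1, -1, 0. (A is shown rounded to 4 decimals, so these recover the underlying integer eigenvalues to within that precision.)
Verification: the trace of A = -2 equals the sum of eigenvalues -2, and det(A) ≈ 0.0000 matches the eigenvalue product 0.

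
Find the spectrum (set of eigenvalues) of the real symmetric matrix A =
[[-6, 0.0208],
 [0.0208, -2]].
sigma(A) ≈ {-6, -2}

A is real symmetric, so its spectrum consists of real eigenvalues. Expanding the characteristic polynomial of the displayed matrix gives
  det(λ I - A) = p(λ) = λ^2 + (8)λ + (12).
Solving p(λ) = 0 yields eigenvalues ≈ -6, -2. (A is shown rounded to 4 decimals, so these recover the underlying integer eigenvalues to within that precision.)
Verification: the trace of A = -8 equals the sum of eigenvalues -8, and det(A) ≈ 12.0000 matches the eigenvalue product 12.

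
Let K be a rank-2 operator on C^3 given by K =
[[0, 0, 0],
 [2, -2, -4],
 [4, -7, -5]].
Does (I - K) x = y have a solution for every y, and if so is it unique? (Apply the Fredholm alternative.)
(I - K) is invertible (det(I - K) = -10 ≠ 0), so for every y in C^3 the equation (I - K) x = y has a unique solution.

K has rank 2 and factors as K = U V^T = u1 v1^T + u2 v2^T with u1 = (0, 0, 3), v1 = (1, -2, -1), u2 = (0, 2, 1), v2 = (1, -1, -2) (multiplying out reproduces the displayed K). The nonzero eigenvalues of U V^T coincide with those of the 2 x 2 matrix G = V^T U = [[v1·u1, v1·u2], [v2·u1, v2·u2]] = [[-3, -5], [-6, -4]], and by the Sylvester determinant identity det(I_3 - U V^T) = det(I_2 - V^T U) = det([[4, 5], [6, 5]]) = (4)(5) - (5)(6) = -10. (Direct check: I - K =
[[1, 0, 0],
 [-2, 3, 4],
 [-4, 7, 6]]
has determinant -10.) The finite-dimensional Fredholm alternative says: either (I - K) is invertible, or ker(I - K) ≠ {0} and then range(I - K) = ker((I - K)^*)^⊥, with dim ker(I - K) = dim ker((I - K)^*). Since det(I - K) ≠ 0, 1 is not an eigenvalue of K and ker(I - K) = {0}, so we are in the first case: for every y there is a unique x = (I - K)^(-1) y. (Explicitly, by the Woodbury identity, (I - U V^T)^(-1) = I + U (I_2 - G)^(-1) V^T.)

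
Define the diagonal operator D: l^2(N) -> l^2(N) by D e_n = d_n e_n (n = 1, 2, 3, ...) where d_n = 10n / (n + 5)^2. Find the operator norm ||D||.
||D|| = 1/2 (attained at n = 5)

For D diagonal, ||D|| = sup_n |d_n|. Treat f(x) = 10x / (x + 5)^2 for real x > 0. By the quotient rule, f'(x) = 10(5 - x)/(x + 5)^3, which is positive for x < 5 and negative for x > 5. So f has a unique maximum at x = 5, and since 5 is a positive integer, the supremum over n ≥ 1 is attained at n = 5: d_5 = 10·5/(5 + 5)^2 = 10·5/100 = 1/2. Hence ||D|| = 1/2.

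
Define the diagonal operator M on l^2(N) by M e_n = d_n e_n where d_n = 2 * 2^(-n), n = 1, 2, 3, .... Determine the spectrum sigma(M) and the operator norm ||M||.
sigma(M) = {2 * 2^(-n) : n ≥ 1} ∪ {0}; ||M|| = 1

A bounded diagonal operator on l^2 with diagonal entries d_n has spectrum equal to the closure of {d_n : n ≥ 1}: every d_n is an eigenvalue (with eigenvector e_n), so {d_n} ⊂ sigma(M); the spectrum is closed, so its closure is too; and for lambda not in the closure, (M - lambda I) has bounded inverse (the diagonal entries 1/(d_n - lambda) are bounded). For our sequence d_n = 2 * 2^(-n), n = 1, 2, 3, ...:
  - {d_n} = {2 * 2^(-n) : n ≥ 1}; the only limit point is 0
  - closure = {2 * 2^(-n) : n ≥ 1} ∪ {0}
For the norm: a diagonal operator has ||M|| = sup_n |d_n|. Here d_n = 2 * 2^(-n) is positive and decreasing, so sup_n |d_n| = d_1 = 2/2 = 1. So ||M|| = 1.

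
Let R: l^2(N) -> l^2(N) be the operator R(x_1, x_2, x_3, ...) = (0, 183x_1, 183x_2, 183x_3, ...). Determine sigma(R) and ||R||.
sigma(R) = closed disk {z in C : |z| ≤ 183}; ||R|| = 183

Note R = 183·U where U is the unit right shift (U x)_k = x_{k-1} (with x_0 := 0); so ||R|| = 183||U|| and sigma(R) = 183·sigma(U). ||R x||^2 = sum_{k≥1} |183x_k|^2 = 33489||x||^2, so ||R|| = 183 and sigma(R) ⊂ {|z| ≤ 183}. For any |lambda| < 183, the equation (R - lambda I) x = 0 forces x_1 = 0, then 183x_k = lambda x_{k+1} ⇒ x = 0, so R has no eigenvalues. But (R - lambda I) is not surjective for |lambda| < 183: solving (R - lambda I) x = e_1 would require x_n proportional to (lambda/183)^(-n), which is not in l^2. So every |lambda| < 183 lies in the residual spectrum. The boundary |lambda| = 183 is in the approximate point spectrum (the spectrum is closed). Hence sigma(R) is the closed disk of radius 183.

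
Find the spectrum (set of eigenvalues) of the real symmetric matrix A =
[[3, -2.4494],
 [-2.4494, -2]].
sigma(A) ≈ {-3, 4}

A is real symmetric, so its spectrum consists of real eigenvalues. Expanding the characteristic polynomial of the displayed matrix gives
  det(λ I - A) = p(λ) = λ^2 + (-1)λ + (-12).
Solving p(λ) = 0 yields eigenvalues ≈ -3, 4. (A is shown rounded to 4 decimals, so these recover the underlying integer eigenvalues to within that precision.)
Verification: the trace of A = 1 equals the sum of eigenvalues 1, and det(A) ≈ -12.0001 matches the eigenvalue product -12.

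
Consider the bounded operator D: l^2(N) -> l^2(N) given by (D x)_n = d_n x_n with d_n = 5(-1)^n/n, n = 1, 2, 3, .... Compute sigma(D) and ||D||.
sigma(D) = {5(-1)^n/n : n ≥ 1} ∪ {0}; ||D|| = 5

A bounded diagonal operator on l^2 with diagonal entries d_n has spectrum equal to the closure of {d_n : n ≥ 1}: every d_n is an eigenvalue (with eigenvector e_n), so {d_n} ⊂ sigma(D); the spectrum is closed, so its closure is too; and for lambda not in the closure, (D - lambda I) has bounded inverse (the diagonal entries 1/(d_n - lambda) are bounded). For our sequence d_n = 5(-1)^n/n, n = 1, 2, 3, ...:
  - {d_n} = {5(-1)^n/n : n ≥ 1}; the only limit point is 0
  - closure = {5(-1)^n/n : n ≥ 1} ∪ {0}
For the norm: a diagonal operator has ||D|| = sup_n |d_n|. Here |d_n| = 5/n is decreasing, so sup_n |d_n| = |d_1| = 5. So ||D|| = 5.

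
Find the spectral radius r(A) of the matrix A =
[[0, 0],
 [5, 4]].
r(A) = 4

The eigenvalues of A are the roots of its characteristic polynomial. With M = A (coefficients from the trace and determinant):
  p(λ) = det(λ I - M) = λ^2 - 4λ.
For λ^2 - 4λ the discriminant is 16. It is a perfect square (4^2), so the roots are rational: λ = (4 ± 4)/2 = 4, 0.
Thus the eigenvalues (to 4 decimals) are 4 (modulus 4); 0 (modulus 0). The spectral radius is the largest modulus: r(A) = 4. (Cross-check: r(A) ≤ ||A||_2 ≈ 6.4031; equality holds whenever A is normal, though it can also hold for some non-normal A.)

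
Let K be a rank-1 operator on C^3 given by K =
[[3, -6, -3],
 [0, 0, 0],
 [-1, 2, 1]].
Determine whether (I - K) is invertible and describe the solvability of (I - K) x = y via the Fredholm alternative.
(I - K) is invertible (det(I - K) = -3 ≠ 0), so for every y in C^3 the equation (I - K) x = y has a unique solution.

K has rank 1, so it is an outer product K = u v^T: every row of K is a multiple of one row vector. Reading off the entries, u = (-3, 0, 1) and v = (-1, 2, 1) (row i of K equals u_i·v^T). A rank-one matrix u v^T satisfies K u = u (v·u) and kills the (2)-dimensional subspace v^⊥, so its characteristic polynomial is lambda^2 (lambda - v·u) with v·u = tr K = 4. Hence the eigenvalues of I - K are 1 (multiplicity 2) and 1 - (4) = -3, so det(I - K) = -3. (Direct check: I - K =
[[-2, 6, 3],
 [0, 1, 0],
 [1, -2, 0]]
has determinant -3.) The finite-dimensional Fredholm alternative says: either (I - K) is invertible, or ker(I - K) ≠ {0} and then range(I - K) = ker((I - K)^*)^⊥, with dim ker(I - K) = dim ker((I - K)^*). Since det(I - K) ≠ 0, 1 is not an eigenvalue of K and ker(I - K) = {0}, so we are in the first case: for every y there is a unique x = (I - K)^(-1) y. Explicitly, by the Sherman–Morrison formula, (I - u v^T)^(-1) = I + u v^T/(1 - v·u), i.e. (I - K)^(-1) = I + K/(-3).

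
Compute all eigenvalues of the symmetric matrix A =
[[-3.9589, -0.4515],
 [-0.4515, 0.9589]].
sigma(A) ≈ {-4, 1}

A is real symmetric, so its spectrum consists of real eigenvalues. Expanding the characteristic polynomial of the displayed matrix gives
  det(λ I - A) = p(λ) = λ^2 + (3)λ + (-4).
Solving p(λ) = 0 yields eigenvalues ≈ -4, 1. (A is shown rounded to 4 decimals, so these recover the underlying integer eigenvalues to within that precision.)
Verification: the trace of A = -3 equals the sum of eigenvalues -3, and det(A) ≈ -4.0000 matches the eigenvalue product -4.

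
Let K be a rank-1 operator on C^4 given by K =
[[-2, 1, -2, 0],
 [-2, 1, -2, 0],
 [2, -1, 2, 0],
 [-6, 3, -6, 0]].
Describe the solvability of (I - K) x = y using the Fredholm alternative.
(I - K) is singular (det(I - K) = 0, i.e. 1 ∈ sigma(K)). (I - K) x = y is solvable iff y ⊥ ker((I - K)^*) = span{(-2, 1, -2, 0)}, i.e. iff -2y_1 + y_2 - 2y_3 = 0. When solvable, the solutions are x = y + c·(1, 1, -1, 3), c arbitrary (ker(I - K) = span{(1, 1, -1, 3)}, dimension 1).

K has rank 1, so it is an outer product K = u v^T: every row of K is a multiple of one row vector. Reading off the entries, u = (1, 1, -1, 3) and v = (-2, 1, -2, 0) (row i of K equals u_i·v^T). A rank-one matrix u v^T satisfies K u = u (v·u) and kills the (3)-dimensional subspace v^⊥, so its characteristic polynomial is lambda^3 (lambda - v·u) with v·u = tr K = 1. Hence the eigenvalues of I - K are 1 (multiplicity 3) and 1 - (1) = 0, so det(I - K) = 0. (Direct check: I - K =
[[3, -1, 2, 0],
 [2, 0, 2, 0],
 [-2, 1, -1, 0],
 [6, -3, 6, 1]]
has determinant 0.) So 1 is an eigenvalue of K and (I - K) is not invertible. The finite-dimensional Fredholm alternative says: either (I - K) is invertible, or ker(I - K) ≠ {0} and then range(I - K) = ker((I - K)^*)^⊥, with dim ker(I - K) = dim ker((I - K)^*). We are in the second case, so we need both kernels. Kernel of I - K: (I - K) u = u - u (v·u) = u - u = 0, so ker(I - K) = span{u} = span{(1, 1, -1, 3)} (it is exactly 1-dimensional because rank(I - K) = 3). Kernel of the adjoint: K is real, so (I - K)^* = I - K^T = I - v u^T, and (I - v u^T) v = v - v (u·v) = 0; hence ker((I - K)^*) = span{v} = span{(-2, 1, -2, 0)}. Therefore (I - K) x = y is solvable iff <y, v> = 0, i.e. iff -2y_1 + y_2 - 2y_3 = 0. When this holds, K y = u (v·y) = 0, so (I - K) y = y and x = y is a particular solution; the full solution set is the line x = y + c·u = y + c·(1, 1, -1, 3), c ∈ C.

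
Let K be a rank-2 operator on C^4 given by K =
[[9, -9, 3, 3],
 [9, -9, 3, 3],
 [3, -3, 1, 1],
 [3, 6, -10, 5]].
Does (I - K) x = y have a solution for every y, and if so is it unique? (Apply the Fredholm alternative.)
(I - K) is invertible (det(I - K) = -17 ≠ 0), so for every y in C^4 the equation (I - K) x = y has a unique solution.

K has rank 2 and factors as K = U V^T = u1 v1^T + u2 v2^T with u1 = (0, 0, 0, 3), v1 = (2, 1, -3, 2), u2 = (3, 3, 1, -1), v2 = (3, -3, 1, 1) (multiplying out reproduces the displayed K). The nonzero eigenvalues of U V^T coincide with those of the 2 x 2 matrix G = V^T U = [[v1·u1, v1·u2], [v2·u1, v2·u2]] = [[6, 4], [3, 0]], and by the Sylvester determinant identity det(I_4 - U V^T) = det(I_2 - V^T U) = det([[-5, -4], [-3, 1]]) = (-5)(1) - (-4)(-3) = -17. (Direct check: I - K =
[[-8, 9, -3, -3],
 [-9, 10, -3, -3],
 [-3, 3, 0, -1],
 [-3, -6, 10, -4]]
has determinant -17.) The finite-dimensional Fredholm alternative says: either (I - K) is invertible, or ker(I - K) ≠ {0} and then range(I - K) = ker((I - K)^*)^⊥, with dim ker(I - K) = dim ker((I - K)^*). Since det(I - K) ≠ 0, 1 is not an eigenvalue of K and ker(I - K) = {0}, so we are in the first case: for every y there is a unique x = (I - K)^(-1) y. (Explicitly, by the Woodbury identity, (I - U V^T)^(-1) = I + U (I_2 - G)^(-1) V^T.)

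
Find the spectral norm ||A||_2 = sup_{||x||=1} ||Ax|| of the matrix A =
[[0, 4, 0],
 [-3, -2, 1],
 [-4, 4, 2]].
||A||_2 ≈ 6.7033 (= sqrt(largest eigenvalue of A^T A))

||A||_2 = sigma_max(A) = sqrt(lambda_max(A^T A)). Form the symmetric matrix M = A^T A =
[[25, -10, -11],
 [-10, 36, 6],
 [-11, 6, 5]].
Its characteristic polynomial (trace, sum of principal 2x2 minors, determinant of M give the coefficients) is
  p(λ) = det(λ I - M) = λ^3 - 66λ^2 + 948λ - 64.
No integer candidate from the rational root theorem (±divisors of 64) is a root, so the roots are irrational. The cubic discriminant is Δ = 505237824 > 0, so there are three distinct real roots. p(0) = -64 and p(1) = 819 have opposite signs, so a root lies in (0, 1); Newton's method refines it to λ ≈ 0.0678. p(20) = 496 and p(21) = -1 have opposite signs, so a root lies in (20, 21); Newton's method refines it to λ ≈ 20.998. p(44) = -944 and p(45) = 71 have opposite signs, so a root lies in (44, 45); Newton's method refines it to λ ≈ 44.9342. Check (Vieta): the three roots sum to 66, matching tr M = 66.
So the eigenvalues of A^T A are ≈ 0.0678, 20.998, 44.9342 (all ≥ 0, as they must be for A^T A). The largest is λ_max ≈ 44.9342, hence ||A||_2 = sqrt(λ_max) ≈ 6.7033.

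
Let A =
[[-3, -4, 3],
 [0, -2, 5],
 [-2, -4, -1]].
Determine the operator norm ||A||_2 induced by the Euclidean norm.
||A||_2 ≈ 7.8377 (= sqrt(largest eigenvalue of A^T A))

||A||_2 = sigma_max(A) = sqrt(lambda_max(A^T A)). Form the symmetric matrix M = A^T A =
[[13, 20, -7],
 [20, 36, -18],
 [-7, -18, 35]].
Its characteristic polynomial (trace, sum of principal 2x2 minors, determinant of M give the coefficients) is
  p(λ) = det(λ I - M) = λ^3 - 84λ^2 + 1410λ - 1444.
No integer candidate from the rational root theorem (±divisors of 1444) is a root, so the roots are irrational. The cubic discriminant is Δ = 2413885104 > 0, so there are three distinct real roots. p(1) = -117 and p(2) = 1048 have opposite signs, so a root lies in (1, 2); Newton's method refines it to λ ≈ 1.0946. p(21) = 383 and p(22) = -432 have opposite signs, so a root lies in (21, 22); Newton's method refines it to λ ≈ 21.4759. p(61) = -1017 and p(62) = 1408 have opposite signs, so a root lies in (61, 62); Newton's method refines it to λ ≈ 61.4295. Check (Vieta): the three roots sum to 84, matching tr M = 84.
So the eigenvalues of A^T A are ≈ 1.0946, 21.4759, 61.4295 (all ≥ 0, as they must be for A^T A). The largest is λ_max ≈ 61.4295, hence ||A||_2 = sqrt(λ_max) ≈ 7.8377.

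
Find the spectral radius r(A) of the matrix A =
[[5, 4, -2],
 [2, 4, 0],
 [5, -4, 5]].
r(A) ≈ 6.2483

The eigenvalues of A are the roots of its characteristic polynomial. With M = A (coefficients from the trace, the sum of principal 2x2 minors, and det A):
  p(λ) = det(λ I - M) = λ^3 - 14λ^2 + 67λ - 116.
No integer candidate from the rational root theorem (±divisors of 116) is a root, so the roots are irrational. The cubic discriminant is Δ = -1192 < 0, so there is one real root and a complex-conjugate pair. p(6) = -2 and p(7) = 10 have opposite signs, so a root lies in (6, 7); Newton's method refines it to λ ≈ 6.2483. Dividing out (λ - (6.2483)) leaves approximately λ^2 - 7.7517λ + 18.5651. For λ^2 - 7.7517λ + 18.5651 the discriminant is -14.1713. It is negative, so the remaining roots are the complex-conjugate pair λ ≈ 3.8759 ± 1.8822i. Their product equals the constant term, so |λ|^2 ≈ 18.5651 and |λ| ≈ 4.3087.
Thus the eigenvalues (to 4 decimals) are 6.2483 (modulus 6.2483); 3.8759 ± 1.8822i (modulus 4.3087). The spectral radius is the largest modulus: r(A) ≈ 6.2483. (Cross-check: r(A) ≤ ||A||_2 ≈ 8.2811; equality holds whenever A is normal, though it can also hold for some non-normal A.)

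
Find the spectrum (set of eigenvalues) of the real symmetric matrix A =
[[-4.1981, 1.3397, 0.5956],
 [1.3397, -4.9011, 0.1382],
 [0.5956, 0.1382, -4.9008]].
sigma(A) ≈ {-6, -5, -3}

A is real symmetric, so its spectrum consists of real eigenvalues. Expanding the characteristic polynomial of the displayed matrix gives
  det(λ I - A) = p(λ) = λ^3 + (14)λ^2 + (63)λ + (90).
Solving p(λ) = 0 yields eigenvalues ≈ -6, -5, -3. (A is shown rounded to 4 decimals, so these recover the underlying integer eigenvalues to within that precision.)
Verification: the trace of A = -14 equals the sum of eigenvalues -14, and det(A) ≈ -90.0002 matches the eigenvalue product -90.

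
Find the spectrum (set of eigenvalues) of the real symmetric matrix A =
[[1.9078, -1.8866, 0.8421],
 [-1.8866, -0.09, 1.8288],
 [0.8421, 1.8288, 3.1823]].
sigma(A) ≈ {-2, 3, 4}

A is real symmetric, so its spectrum consists of real eigenvalues. Expanding the characteristic polynomial of the displayed matrix gives
  det(λ I - A) = p(λ) = λ^3 + (-5)λ^2 + (-2)λ + (24).
Solving p(λ) = 0 yields eigenvalues ≈ -2, 3, 4. (A is shown rounded to 4 decimals, so these recover the underlying integer eigenvalues to within that precision.)
Verification: the trace of A = 5 equals the sum of eigenvalues 5, and det(A) ≈ -24.0007 matches the eigenvalue product -24.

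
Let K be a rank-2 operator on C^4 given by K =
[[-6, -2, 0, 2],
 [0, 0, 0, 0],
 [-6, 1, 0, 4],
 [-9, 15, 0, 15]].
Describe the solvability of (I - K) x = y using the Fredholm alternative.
(I - K) is invertible (det(I - K) = -80 ≠ 0), so for every y in C^4 the equation (I - K) x = y has a unique solution.

K has rank 2 and factors as K = U V^T = u1 v1^T + u2 v2^T with u1 = (2, 0, 2, 3), v1 = (-3, 2, 0, 3), u2 = (-2, 0, -1, 3), v2 = (0, 3, 0, 2) (multiplying out reproduces the displayed K). The nonzero eigenvalues of U V^T coincide with those of the 2 x 2 matrix G = V^T U = [[v1·u1, v1·u2], [v2·u1, v2·u2]] = [[3, 15], [6, 6]], and by the Sylvester determinant identity det(I_4 - U V^T) = det(I_2 - V^T U) = det([[-2, -15], [-6, -5]]) = (-2)(-5) - (-15)(-6) = -80. (Direct check: I - K =
[[7, 2, 0, -2],
 [0, 1, 0, 0],
 [6, -1, 1, -4],
 [9, -15, 0, -14]]
has determinant -80.) The finite-dimensional Fredholm alternative says: either (I - K) is invertible, or ker(I - K) ≠ {0} and then range(I - K) = ker((I - K)^*)^⊥, with dim ker(I - K) = dim ker((I - K)^*). Since det(I - K) ≠ 0, 1 is not an eigenvalue of K and ker(I - K) = {0}, so we are in the first case: for every y there is a unique x = (I - K)^(-1) y. (Explicitly, by the Woodbury identity, (I - U V^T)^(-1) = I + U (I_2 - G)^(-1) V^T.)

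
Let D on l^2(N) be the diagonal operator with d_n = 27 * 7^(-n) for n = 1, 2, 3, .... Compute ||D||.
||D|| = 27/7 (attained at n = 1)

For D diagonal, ||D|| = sup_n |d_n|. The sequence d_n = 27 * 7^(-n) is positive and strictly decreasing (ratio 7^(-1) < 1), so the supremum is d_1 = 27/7. Hence ||D|| = 27/7.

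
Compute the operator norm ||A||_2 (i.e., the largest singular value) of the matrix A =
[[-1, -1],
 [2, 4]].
||A||_2 = sqrt((22 + sqrt(468))/2) ≈ 4.6708 (= sqrt(largest eigenvalue of A^T A))

||A||_2 = sigma_max(A) = sqrt(lambda_max(A^T A)). Form the symmetric matrix M = A^T A =
[[5, 9],
 [9, 17]].
Its characteristic polynomial (trace, determinant of M give the coefficients) is
  p(λ) = det(λ I - M) = λ^2 - 22λ + 4.
For λ^2 - 22λ + 4 the discriminant is 468. It is nonnegative but not a perfect square, so the roots are real and irrational: λ = (22 ± sqrt(468))/2 ≈ 21.8167, 0.1833.
So the eigenvalues of A^T A are ≈ 0.1833, 21.8167 (all ≥ 0, as they must be for A^T A). The largest is λ_max = (22 + sqrt(468))/2 ≈ 21.8167, hence ||A||_2 = sqrt(λ_max) = sqrt((22 + sqrt(468))/2) ≈ 4.6708.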